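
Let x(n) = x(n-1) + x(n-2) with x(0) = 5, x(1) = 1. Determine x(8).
Computing the sequence terms:
5, 1, 6, 7, 13, 20, 33, 53, 86

86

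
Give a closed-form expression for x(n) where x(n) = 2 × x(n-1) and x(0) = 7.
Recurrence: x(n) = 2 × x(n-1), initial: x(0) = 7.
Each term is 2 times the previous, so this is geometric with ratio 2. After n steps: x(n) = x(0)·2ⁿ = 7·2ⁿ.

x(n) = 7·2ⁿ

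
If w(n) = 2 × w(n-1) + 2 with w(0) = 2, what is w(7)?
Computing step by step:
w(0) = 2
w(1) = 2 × 2 + 2 = 6
w(2) = 2 × 6 + 2 = 14
w(3) = 2 × 14 + 2 = 30
w(4) = 2 × 30 + 2 = 62
w(5) = 2 × 62 + 2 = 126
w(6) = 2 × 126 + 2 = 254
w(7) = 2 × 254 + 2 = 510

510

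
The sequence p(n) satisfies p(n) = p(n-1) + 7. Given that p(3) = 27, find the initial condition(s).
p(3) = p(0) + 3·7, so p(0) = 27 - 21 = 6.

p(0) = 6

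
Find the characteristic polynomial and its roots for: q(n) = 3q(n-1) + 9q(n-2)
Substitute q(n) = rⁿ and divide through by rⁿ⁻²: r² - 3r - 9 = 0
Discriminant: 3² + 4·9 = 45, not a perfect square, so by the quadratic formula r = (3 ± √45)/2.
General solution: q(n) = A·r₁ⁿ + B·r₂ⁿ where r₁,r₂ = (3 ± √45)/2

Characteristic: r² - 3r - 9 = 0, Roots: r = (3 ± √45)/2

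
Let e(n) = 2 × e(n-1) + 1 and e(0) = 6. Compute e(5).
Computing step by step:
e(0) = 6
e(1) = 2 × 6 + 1 = 13
e(2) = 2 × 13 + 1 = 27
e(3) = 2 × 27 + 1 = 55
e(4) = 2 × 55 + 1 = 111
e(5) = 2 × 111 + 1 = 223

223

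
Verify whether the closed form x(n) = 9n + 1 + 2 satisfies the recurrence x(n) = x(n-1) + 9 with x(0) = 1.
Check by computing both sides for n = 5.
From the recurrence with x(0) = 1:
  x(0) = 1, x(1) = 10, x(2) = 19, x(3) = 28, x(4) = 37, x(5) = 46
  so the recurrence gives x(5) = 46.
From the proposed closed form x(n) = 9n + 1 + 2:
  x(5) = 48.
The recurrence gives 46 but the closed form gives 48, so the closed form does not satisfy the recurrence.

No, the closed form is incorrect.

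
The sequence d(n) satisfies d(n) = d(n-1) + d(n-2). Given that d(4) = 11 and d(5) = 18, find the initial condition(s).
Work backwards using d(k) = d(k+2) - d(k+1):
d(3) = d(5) - d(4) = 18 - 11 = 7
d(2) = d(4) - d(3) = 11 - 7 = 4
d(1) = d(3) - d(2) = 7 - 4 = 3
d(0) = d(2) - d(1) = 4 - 3 = 1

d(0) = 1, d(1) = 3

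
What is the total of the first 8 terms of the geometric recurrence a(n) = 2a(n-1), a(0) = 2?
Computing the sequence terms: 2, 4, 8, 16, 32, 64, 128, 256
Adding these values together:

510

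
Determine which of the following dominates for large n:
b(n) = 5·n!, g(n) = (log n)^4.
Comparing growth rates:
Growth-rate hierarchy: log n ≺ any polynomial ≺ any exponential cⁿ (c>1) ≺ n! ≺ nⁿ.
factorial dominates polylogarithmic (log n)^4 asymptotically.

b(n) grows faster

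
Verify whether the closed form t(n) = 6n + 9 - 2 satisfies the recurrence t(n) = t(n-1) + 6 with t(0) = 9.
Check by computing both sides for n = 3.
From the recurrence with t(0) = 9:
  t(0) = 9, t(1) = 15, t(2) = 21, t(3) = 27
  so the recurrence gives t(3) = 27.
From the proposed closed form t(n) = 6n + 9 - 2:
  t(3) = 25.
The recurrence gives 27 but the closed form gives 25, so the closed form does not satisfy the recurrence.

No, the closed form is incorrect.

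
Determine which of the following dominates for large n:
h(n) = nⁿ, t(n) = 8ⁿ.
Comparing growth rates:
Growth-rate hierarchy: log n ≺ any polynomial ≺ any exponential cⁿ (c>1) ≺ n! ≺ nⁿ.
super-exponential nⁿ dominates exponential base 8 asymptotically.

h(n) grows faster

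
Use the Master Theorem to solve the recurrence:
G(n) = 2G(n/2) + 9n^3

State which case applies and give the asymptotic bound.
Master Theorem template: G(n) = a·G(n/b) + f(n).
Here: a=2, b=2, f(n)=9n^3
Compute log_b(a) = log_2(2) = 1.
f(n) = 9n^3 = Ω(n^(1+ε)) with ε = 2, and the regularity condition holds (a·f(n/b) = (a/b^3)·f(n) with a/b^3 = 2^-2 < 1). Case 3: G(n) = Θ(f(n)) = Θ(n^3).

Case 3: G(n) = Θ(n^3)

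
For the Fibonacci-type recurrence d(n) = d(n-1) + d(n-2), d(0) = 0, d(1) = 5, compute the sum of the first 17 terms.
Computing the sequence terms: 0, 5, 5, 10, 15, 25, 40, 65, 105, 170, 275, 445, 720, 1165, 1885, 3050, 4935
Adding these values together:

12915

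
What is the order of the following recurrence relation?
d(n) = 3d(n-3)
The order is the largest lag k for which d(n-k) appears. Here the deepest term is d(n-3), so the order is 3.

Order 3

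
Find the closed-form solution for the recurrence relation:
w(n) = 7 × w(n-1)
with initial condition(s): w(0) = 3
Recurrence: w(n) = 7 × w(n-1), initial: w(0) = 3.
Each term is 7 times the previous, so this is geometric with ratio 7. After n steps: w(n) = w(0)·7ⁿ = 3·7ⁿ.

w(n) = 3·7ⁿ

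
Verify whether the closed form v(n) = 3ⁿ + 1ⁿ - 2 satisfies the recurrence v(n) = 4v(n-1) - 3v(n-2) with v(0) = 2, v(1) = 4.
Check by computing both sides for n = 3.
From the recurrence with v(0) = 2, v(1) = 4:
  v(0) = 2, v(1) = 4, v(2) = 10, v(3) = 28
  so the recurrence gives v(3) = 28.
From the proposed closed form v(n) = 3ⁿ + 1ⁿ - 2:
  v(3) = 26.
The recurrence gives 28 but the closed form gives 26, so the closed form does not satisfy the recurrence.

No, the closed form is incorrect.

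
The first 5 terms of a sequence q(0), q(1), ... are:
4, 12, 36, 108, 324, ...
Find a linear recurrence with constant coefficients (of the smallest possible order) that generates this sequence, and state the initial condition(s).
Look for the lowest-order linear relation among consecutive terms.
Observation: each term is 3× the previous.
Check at n=2: 3·12 = 36. ✓

q(n) = 3 × q(n-1), q(0) = 4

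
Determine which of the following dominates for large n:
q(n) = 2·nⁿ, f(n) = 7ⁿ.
Comparing growth rates:
Growth-rate hierarchy: log n ≺ any polynomial ≺ any exponential cⁿ (c>1) ≺ n! ≺ nⁿ.
super-exponential nⁿ dominates exponential base 7 asymptotically.

q(n) grows faster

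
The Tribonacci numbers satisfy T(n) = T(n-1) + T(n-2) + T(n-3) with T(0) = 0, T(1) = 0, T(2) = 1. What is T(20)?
Computing the sequence terms:
0, 0, 1, 1, 2, 4, 7, 13, 24, 44, 81, 149, 274, 504, 927, 1705, 3136, 5768, 10609, 19513, 35890

35890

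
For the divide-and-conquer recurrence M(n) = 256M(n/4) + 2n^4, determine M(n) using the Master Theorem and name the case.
Master Theorem template: M(n) = a·M(n/b) + f(n).
Here: a=256, b=4, f(n)=2n^4
Compute log_b(a) = log_4(256) = 4.
f(n) = 2n^4 = Θ(n^4). Case 2: M(n) = Θ(n^4 log n).

Case 2: M(n) = Θ(n^4 log n)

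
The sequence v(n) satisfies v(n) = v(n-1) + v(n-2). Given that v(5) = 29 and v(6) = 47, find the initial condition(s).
Work backwards using v(k) = v(k+2) - v(k+1):
v(4) = v(6) - v(5) = 47 - 29 = 18
v(3) = v(5) - v(4) = 29 - 18 = 11
v(2) = v(4) - v(3) = 18 - 11 = 7
v(1) = v(3) - v(2) = 11 - 7 = 4
v(0) = v(2) - v(1) = 7 - 4 = 3

v(0) = 3, v(1) = 4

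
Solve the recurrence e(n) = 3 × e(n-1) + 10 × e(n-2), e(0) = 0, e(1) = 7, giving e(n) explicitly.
Recurrence: e(n) = 3 × e(n-1) + 10 × e(n-2), initial: e(0) = 0, e(1) = 7.
Characteristic equation: r² - 3r - 10 = 0, which factors as (r - 5)(r + 2) = 0, so r = 5, -2. General solution e(n) = A·5ⁿ + B·(-2)ⁿ. From e(0) = 0: A + B = 0. From e(1) = 7: 5A - 2B = 7. Solving gives A = 1, B = -1.

e(n) = 5ⁿ - (-2)ⁿ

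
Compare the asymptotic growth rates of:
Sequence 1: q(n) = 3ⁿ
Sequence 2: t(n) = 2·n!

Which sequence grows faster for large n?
Comparing growth rates:
Growth-rate hierarchy: log n ≺ any polynomial ≺ any exponential cⁿ (c>1) ≺ n! ≺ nⁿ.
factorial dominates exponential base 3 asymptotically.

t(n) grows faster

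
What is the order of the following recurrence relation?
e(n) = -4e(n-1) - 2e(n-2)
The order is the largest lag k for which e(n-k) appears. Here the deepest term is e(n-2), so the order is 2.

Order 2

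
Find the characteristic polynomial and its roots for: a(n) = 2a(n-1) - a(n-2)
Substitute a(n) = rⁿ and divide through by rⁿ⁻²: r² - 2r + 1 = 0
Factor: (r - 1)² = 0, so r = 1 (double root).
General solution: a(n) = (A + Bn)·1ⁿ

Characteristic: r² - 2r + 1 = 0, Roots: r = 1 (double root)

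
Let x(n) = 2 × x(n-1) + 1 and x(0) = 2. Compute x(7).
Computing step by step:
x(0) = 2
x(1) = 2 × 2 + 1 = 5
x(2) = 2 × 5 + 1 = 11
x(3) = 2 × 11 + 1 = 23
x(4) = 2 × 23 + 1 = 47
x(5) = 2 × 47 + 1 = 95
x(6) = 2 × 95 + 1 = 191
x(7) = 2 × 191 + 1 = 383

383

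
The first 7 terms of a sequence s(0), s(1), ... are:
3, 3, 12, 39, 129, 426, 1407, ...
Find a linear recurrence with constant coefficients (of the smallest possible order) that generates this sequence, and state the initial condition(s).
Look for the lowest-order linear relation among consecutive terms.
Observation: s(n) - 3·s(n-1) - (1)·s(n-2) = 0 holds for the shown terms, and no order-1 relation s(n) = α·s(n-1) + β fits.
Check at n=3: 3·12 + (1)·3 = 39. ✓

s(n) = 3s(n-1) + s(n-2), s(0) = 3, s(1) = 3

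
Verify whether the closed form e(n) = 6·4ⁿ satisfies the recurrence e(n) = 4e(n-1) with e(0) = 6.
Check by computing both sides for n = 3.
From the recurrence with e(0) = 6:
  e(0) = 6, e(1) = 24, e(2) = 96, e(3) = 384
  so the recurrence gives e(3) = 384.
From the proposed closed form e(n) = 6·4ⁿ:
  e(3) = 384.
Both sides give 384 at n = 3, and the initial condition(s) match, so the closed form is consistent.

Yes, the closed form is correct.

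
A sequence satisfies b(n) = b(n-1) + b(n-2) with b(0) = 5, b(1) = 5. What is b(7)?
Computing the sequence terms:
5, 5, 10, 15, 25, 40, 65, 105

105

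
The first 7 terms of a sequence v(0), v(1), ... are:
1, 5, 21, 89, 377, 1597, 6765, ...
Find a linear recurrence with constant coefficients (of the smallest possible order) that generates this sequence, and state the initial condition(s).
Look for the lowest-order linear relation among consecutive terms.
Observation: v(n) - 4·v(n-1) - (1)·v(n-2) = 0 holds for the shown terms, and no order-1 relation v(n) = α·v(n-1) + β fits.
Check at n=3: 4·21 + (1)·5 = 89. ✓

v(n) = 4v(n-1) + v(n-2), v(0) = 1, v(1) = 5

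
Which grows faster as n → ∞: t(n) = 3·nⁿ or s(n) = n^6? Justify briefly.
Comparing growth rates:
Growth-rate hierarchy: log n ≺ any polynomial ≺ any exponential cⁿ (c>1) ≺ n! ≺ nⁿ.
super-exponential nⁿ dominates polynomial degree 6 asymptotically.

t(n) grows faster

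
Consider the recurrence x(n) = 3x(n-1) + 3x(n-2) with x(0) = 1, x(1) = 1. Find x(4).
Computing the sequence terms:
1, 1, 6, 21, 81

81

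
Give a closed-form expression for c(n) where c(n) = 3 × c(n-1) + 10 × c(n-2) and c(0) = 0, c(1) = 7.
Recurrence: c(n) = 3 × c(n-1) + 10 × c(n-2), initial: c(0) = 0, c(1) = 7.
Characteristic equation: r² - 3r - 10 = 0, which factors as (r - 5)(r + 2) = 0, so r = 5, -2. General solution c(n) = A·5ⁿ + B·(-2)ⁿ. From c(0) = 0: A + B = 0. From c(1) = 7: 5A - 2B = 7. Solving gives A = 1, B = -1.

c(n) = 5ⁿ - (-2)ⁿ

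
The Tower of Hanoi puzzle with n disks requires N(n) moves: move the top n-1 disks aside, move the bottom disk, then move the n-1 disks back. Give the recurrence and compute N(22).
Moving n disks = move the top n-1 disks aside (N(n-1) moves) + move the largest disk (1 move) + move the n-1 disks back on top (N(n-1) moves), so N(n) = 2N(n-1) + 1, with N(1) = 1 (a single disk takes one move).
First terms: 1, 3, 7, 15, 31, 63, … — each is one less than a power of 2. Indeed N(n) + 1 = 2(N(n-1) + 1) with N(1) + 1 = 2, so N(n) + 1 = 2ⁿ and N(n) = 2ⁿ - 1.
Hence N(22) = 2^22 - 1 = 4194304 - 1 = 4194303.

N(n) = 2N(n-1) + 1, N(1) = 1; N(22) = 4194303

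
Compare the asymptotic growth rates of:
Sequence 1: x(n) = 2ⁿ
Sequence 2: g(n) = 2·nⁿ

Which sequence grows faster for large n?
Comparing growth rates:
Growth-rate hierarchy: log n ≺ any polynomial ≺ any exponential cⁿ (c>1) ≺ n! ≺ nⁿ.
super-exponential nⁿ dominates exponential base 2 asymptotically.

g(n) grows faster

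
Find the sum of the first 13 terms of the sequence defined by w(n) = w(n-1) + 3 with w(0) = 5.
Computing the sequence terms: 5, 8, 11, 14, 17, 20, 23, 26, 29, 32, 35, 38, 41
Adding these values together:

299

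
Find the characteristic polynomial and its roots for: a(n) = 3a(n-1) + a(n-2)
Substitute a(n) = rⁿ and divide through by rⁿ⁻²: r² - 3r - 1 = 0
Discriminant: 3² + 4·1 = 13, not a perfect square, so by the quadratic formula r = (3 ± √13)/2.
General solution: a(n) = A·r₁ⁿ + B·r₂ⁿ where r₁,r₂ = (3 ± √13)/2

Characteristic: r² - 3r - 1 = 0, Roots: r = (3 ± √13)/2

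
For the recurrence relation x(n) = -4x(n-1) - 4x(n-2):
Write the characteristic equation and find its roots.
Substitute x(n) = rⁿ and divide through by rⁿ⁻²: r² + 4r + 4 = 0
Factor: (r + 2)² = 0, so r = -2 (double root).
General solution: x(n) = (A + Bn)·(-2)ⁿ

Characteristic: r² + 4r + 4 = 0, Roots: r = -2 (double root)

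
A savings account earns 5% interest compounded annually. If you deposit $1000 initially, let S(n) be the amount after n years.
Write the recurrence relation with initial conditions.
Each year the balance grows by 5%, i.e. is multiplied by 1 + 5/100 = 1.05, so S(n) = 1.05 × S(n-1). The initial deposit gives S(0) = 1000.
Unrolling gives the closed form S(n) = 1000 × (1.05)ⁿ.

S(n) = 1.05 × S(n-1), S(0) = 1000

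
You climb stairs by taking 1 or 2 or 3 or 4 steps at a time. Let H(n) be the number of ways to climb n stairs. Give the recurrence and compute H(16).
Condition on the size of the last step (1 to 4): before it there were n-1, …, n-4 stairs climbed, and these cases are disjoint, so H(n) = H(n-1) + H(n-2) + H(n-3) + H(n-4) (order-4 linear recurrence).
Initial conditions by direct count (compositions of i into parts ≤ 4): H(1) = 1; H(2) = 2; H(3) = 4; H(4) = 8.
Iterating the recurrence: H(5) = 15, H(6) = 29, H(7) = 56, H(8) = 108, H(9) = 208, H(10) = 401, H(11) = 773, H(12) = 1490, H(13) = 2872, H(14) = 5536, H(15) = 10671, H(16) = 20569.

H(n) = H(n-1) + H(n-2) + H(n-3) + H(n-4), H(1) = 1, H(2) = 2, H(3) = 4, H(4) = 8; H(16) = 20569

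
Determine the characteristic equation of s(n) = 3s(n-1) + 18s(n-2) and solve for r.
Substitute s(n) = rⁿ and divide through by rⁿ⁻²: r² - 3r - 18 = 0
Factor: (r + 3)(r - 6) = 0, so r = -3, 6.
General solution: s(n) = A·(-3)ⁿ + B·6ⁿ

Characteristic: r² - 3r - 18 = 0, Roots: r = -3, 6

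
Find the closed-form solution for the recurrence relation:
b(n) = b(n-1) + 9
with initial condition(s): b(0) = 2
Recurrence: b(n) = b(n-1) + 9, initial: b(0) = 2.
Each step adds 9, so b(n) = b(0) + 9n = 9n + 2.

b(n) = 9n + 2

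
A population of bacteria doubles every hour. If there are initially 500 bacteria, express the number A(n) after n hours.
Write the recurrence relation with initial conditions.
Each hour multiplies the count by 2, so the count after n hours depends only on the count after n-1 hours: A(n) = 2 × A(n-1). The starting count gives A(0) = 500.
Unrolling n times gives the closed form A(n) = 500 × 2ⁿ.

A(n) = 2 × A(n-1), A(0) = 500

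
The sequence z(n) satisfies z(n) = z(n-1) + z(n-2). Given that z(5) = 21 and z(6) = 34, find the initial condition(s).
Work backwards using z(k) = z(k+2) - z(k+1):
z(4) = z(6) - z(5) = 34 - 21 = 13
z(3) = z(5) - z(4) = 21 - 13 = 8
z(2) = z(4) - z(3) = 13 - 8 = 5
z(1) = z(3) - z(2) = 8 - 5 = 3
z(0) = z(2) - z(1) = 5 - 3 = 2

z(0) = 2, z(1) = 3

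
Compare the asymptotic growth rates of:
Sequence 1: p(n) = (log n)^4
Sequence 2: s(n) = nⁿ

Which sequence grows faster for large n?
Comparing growth rates:
Growth-rate hierarchy: log n ≺ any polynomial ≺ any exponential cⁿ (c>1) ≺ n! ≺ nⁿ.
super-exponential nⁿ dominates polylogarithmic (log n)^4 asymptotically.

s(n) grows faster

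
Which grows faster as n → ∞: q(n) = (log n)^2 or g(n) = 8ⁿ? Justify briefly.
Comparing growth rates:
Growth-rate hierarchy: log n ≺ any polynomial ≺ any exponential cⁿ (c>1) ≺ n! ≺ nⁿ.
exponential base 8 dominates polylogarithmic (log n)^2 asymptotically.

g(n) grows faster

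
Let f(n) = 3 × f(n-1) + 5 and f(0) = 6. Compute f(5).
Computing step by step:
f(0) = 6
f(1) = 3 × 6 + 5 = 23
f(2) = 3 × 23 + 5 = 74
f(3) = 3 × 74 + 5 = 227
f(4) = 3 × 227 + 5 = 686
f(5) = 3 × 686 + 5 = 2063

2063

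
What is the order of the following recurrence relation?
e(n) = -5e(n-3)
The order is the largest lag k for which e(n-k) appears. Here the deepest term is e(n-3), so the order is 3.

Order 3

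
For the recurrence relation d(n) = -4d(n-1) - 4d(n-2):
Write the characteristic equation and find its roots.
Substitute d(n) = rⁿ and divide through by rⁿ⁻²: r² + 4r + 4 = 0
Factor: (r + 2)² = 0, so r = -2 (double root).
General solution: d(n) = (A + Bn)·(-2)ⁿ

Characteristic: r² + 4r + 4 = 0, Roots: r = -2 (double root)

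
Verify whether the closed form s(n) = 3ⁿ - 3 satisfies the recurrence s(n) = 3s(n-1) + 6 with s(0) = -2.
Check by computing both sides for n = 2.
From the recurrence with s(0) = -2:
  s(0) = -2, s(1) = 0, s(2) = 6
  so the recurrence gives s(2) = 6.
From the proposed closed form s(n) = 3ⁿ - 3:
  s(2) = 6.
Both sides give 6 at n = 2, and the initial condition(s) match, so the closed form is consistent.

Yes, the closed form is correct.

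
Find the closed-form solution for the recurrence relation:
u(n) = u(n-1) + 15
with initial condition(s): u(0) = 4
Recurrence: u(n) = u(n-1) + 15, initial: u(0) = 4.
Each step adds 15, so u(n) = u(0) + 15n = 15n + 4.

u(n) = 15n + 4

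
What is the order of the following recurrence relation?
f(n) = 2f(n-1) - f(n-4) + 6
The order is the largest lag k for which f(n-k) appears. Here the deepest term is f(n-4) (the 6 term is non-homogeneous and does not affect the order), so the order is 4.

Order 4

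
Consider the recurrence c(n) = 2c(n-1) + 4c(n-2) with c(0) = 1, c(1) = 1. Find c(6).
Computing the sequence terms:
1, 1, 6, 16, 56, 176, 576

576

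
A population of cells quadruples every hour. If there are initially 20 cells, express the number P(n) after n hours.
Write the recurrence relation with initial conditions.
Each hour multiplies the count by 4, so the count after n hours depends only on the count after n-1 hours: P(n) = 4 × P(n-1). The starting count gives P(0) = 20.
Unrolling n times gives the closed form P(n) = 20 × 4ⁿ.

P(n) = 4 × P(n-1), P(0) = 20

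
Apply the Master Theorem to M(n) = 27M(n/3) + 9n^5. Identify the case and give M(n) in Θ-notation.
Master Theorem template: M(n) = a·M(n/b) + f(n).
Here: a=27, b=3, f(n)=9n^5
Compute log_b(a) = log_3(27) = 3.
f(n) = 9n^5 = Ω(n^(3+ε)) with ε = 2, and the regularity condition holds (a·f(n/b) = (a/b^5)·f(n) with a/b^5 = 3^-2 < 1). Case 3: M(n) = Θ(f(n)) = Θ(n^5).

Case 3: M(n) = Θ(n^5)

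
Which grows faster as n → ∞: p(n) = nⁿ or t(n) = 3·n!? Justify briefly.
Comparing growth rates:
Growth-rate hierarchy: log n ≺ any polynomial ≺ any exponential cⁿ (c>1) ≺ n! ≺ nⁿ.
super-exponential nⁿ dominates factorial asymptotically.

p(n) grows faster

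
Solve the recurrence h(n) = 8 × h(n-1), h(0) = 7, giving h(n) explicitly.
Recurrence: h(n) = 8 × h(n-1), initial: h(0) = 7.
Each term is 8 times the previous, so this is geometric with ratio 8. After n steps: h(n) = h(0)·8ⁿ = 7·8ⁿ.

h(n) = 7·8ⁿ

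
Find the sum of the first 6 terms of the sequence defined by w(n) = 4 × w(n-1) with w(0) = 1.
Computing the sequence terms: 1, 4, 16, 64, 256, 1024
Adding these values together:

1365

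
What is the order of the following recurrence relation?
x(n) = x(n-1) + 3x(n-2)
The order is the largest lag k for which x(n-k) appears. Here the deepest term is x(n-2), so the order is 2.

Order 2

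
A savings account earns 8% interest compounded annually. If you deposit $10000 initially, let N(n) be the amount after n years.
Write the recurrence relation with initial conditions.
Each year the balance grows by 8%, i.e. is multiplied by 1 + 8/100 = 1.08, so N(n) = 1.08 × N(n-1). The initial deposit gives N(0) = 10000.
Unrolling gives the closed form N(n) = 10000 × (1.08)ⁿ.

N(n) = 1.08 × N(n-1), N(0) = 10000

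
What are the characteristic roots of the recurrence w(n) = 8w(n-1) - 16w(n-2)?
Substitute w(n) = rⁿ and divide through by rⁿ⁻²: r² - 8r + 16 = 0
Factor: (r - 4)² = 0, so r = 4 (double root).
General solution: w(n) = (A + Bn)·4ⁿ

Characteristic: r² - 8r + 16 = 0, Roots: r = 4 (double root)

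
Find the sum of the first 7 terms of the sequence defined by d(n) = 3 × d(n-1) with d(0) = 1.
Computing the sequence terms: 1, 3, 9, 27, 81, 243, 729
Adding these values together:

1093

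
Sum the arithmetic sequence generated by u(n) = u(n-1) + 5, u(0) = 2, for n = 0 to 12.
Computing the sequence terms: 2, 7, 12, 17, 22, 27, 32, 37, 42, 47, 52, 57, 62
Adding these values together:

416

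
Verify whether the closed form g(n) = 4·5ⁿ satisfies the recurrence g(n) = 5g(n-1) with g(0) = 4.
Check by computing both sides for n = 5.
From the recurrence with g(0) = 4:
  g(0) = 4, g(1) = 20, g(2) = 100, g(3) = 500, g(4) = 2500, g(5) = 12500
  so the recurrence gives g(5) = 12500.
From the proposed closed form g(n) = 4·5ⁿ:
  g(5) = 12500.
Both sides give 12500 at n = 5, and the initial condition(s) match, so the closed form is consistent.

Yes, the closed form is correct.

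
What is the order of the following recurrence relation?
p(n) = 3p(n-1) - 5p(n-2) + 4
The order is the largest lag k for which p(n-k) appears. Here the deepest term is p(n-2) (the 4 term is non-homogeneous and does not affect the order), so the order is 2.

Order 2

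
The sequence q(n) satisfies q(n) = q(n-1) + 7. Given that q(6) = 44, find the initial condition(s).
q(6) = q(0) + 6·7, so q(0) = 44 - 42 = 2.

q(0) = 2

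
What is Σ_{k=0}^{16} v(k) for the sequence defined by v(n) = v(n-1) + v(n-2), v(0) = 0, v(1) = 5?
Computing the sequence terms: 0, 5, 5, 10, 15, 25, 40, 65, 105, 170, 275, 445, 720, 1165, 1885, 3050, 4935
Adding these values together:

12915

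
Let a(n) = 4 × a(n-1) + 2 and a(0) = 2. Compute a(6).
Computing step by step:
a(0) = 2
a(1) = 4 × 2 + 2 = 10
a(2) = 4 × 10 + 2 = 42
a(3) = 4 × 42 + 2 = 170
a(4) = 4 × 170 + 2 = 682
a(5) = 4 × 682 + 2 = 2730
a(6) = 4 × 2730 + 2 = 10922

10922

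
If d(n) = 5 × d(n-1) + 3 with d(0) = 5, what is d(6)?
Computing step by step:
d(0) = 5
d(1) = 5 × 5 + 3 = 28
d(2) = 5 × 28 + 3 = 143
d(3) = 5 × 143 + 3 = 718
d(4) = 5 × 718 + 3 = 3593
d(5) = 5 × 3593 + 3 = 17968
d(6) = 5 × 17968 + 3 = 89843

89843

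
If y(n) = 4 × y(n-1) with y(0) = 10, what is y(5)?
Computing step by step:
y(0) = 10
y(1) = 4 × 10 = 40
y(2) = 4 × 40 = 160
y(3) = 4 × 160 = 640
y(4) = 4 × 640 = 2560
y(5) = 4 × 2560 = 10240

10240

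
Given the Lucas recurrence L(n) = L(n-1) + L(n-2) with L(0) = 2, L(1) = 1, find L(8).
Computing the sequence terms:
2, 1, 3, 4, 7, 11, 18, 29, 47

47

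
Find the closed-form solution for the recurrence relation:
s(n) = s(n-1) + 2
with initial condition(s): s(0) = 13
Recurrence: s(n) = s(n-1) + 2, initial: s(0) = 13.
Each step adds 2, so s(n) = s(0) + 2n = 2n + 13.

s(n) = 2n + 13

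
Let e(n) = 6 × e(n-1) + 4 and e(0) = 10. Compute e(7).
Computing step by step:
e(0) = 10
e(1) = 6 × 10 + 4 = 64
e(2) = 6 × 64 + 4 = 388
e(3) = 6 × 388 + 4 = 2332
e(4) = 6 × 2332 + 4 = 13996
e(5) = 6 × 13996 + 4 = 83980
e(6) = 6 × 83980 + 4 = 503884
e(7) = 6 × 503884 + 4 = 3023308

3023308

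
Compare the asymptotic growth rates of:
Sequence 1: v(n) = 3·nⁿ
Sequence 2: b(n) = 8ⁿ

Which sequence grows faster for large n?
Comparing growth rates:
Growth-rate hierarchy: log n ≺ any polynomial ≺ any exponential cⁿ (c>1) ≺ n! ≺ nⁿ.
super-exponential nⁿ dominates exponential base 8 asymptotically.

v(n) grows faster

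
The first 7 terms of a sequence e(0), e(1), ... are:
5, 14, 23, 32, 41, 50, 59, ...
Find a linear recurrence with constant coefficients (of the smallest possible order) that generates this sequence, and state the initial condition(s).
Look for the lowest-order linear relation among consecutive terms.
Observation: consecutive differences are constant (= 9).
Check at n=2: 1·14 + 9 = 23. ✓

e(n) = e(n-1) + 9, e(0) = 5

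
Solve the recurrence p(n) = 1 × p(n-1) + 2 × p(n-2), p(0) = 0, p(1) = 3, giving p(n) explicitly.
Recurrence: p(n) = 1 × p(n-1) + 2 × p(n-2), initial: p(0) = 0, p(1) = 3.
Characteristic equation: r² - 1r - 2 = 0, which factors as (r - 2)(r + 1) = 0, so r = 2, -1. General solution p(n) = A·2ⁿ + B·(-1)ⁿ. From p(0) = 0: A + B = 0. From p(1) = 3: 2A - 1B = 3. Solving gives A = 1, B = -1.

p(n) = 2ⁿ - (-1)ⁿ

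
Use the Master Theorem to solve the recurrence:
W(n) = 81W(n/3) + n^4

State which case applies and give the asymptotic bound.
Master Theorem template: W(n) = a·W(n/b) + f(n).
Here: a=81, b=3, f(n)=n^4
Compute log_b(a) = log_3(81) = 4.
f(n) = n^4 = Θ(n^4). Case 2: W(n) = Θ(n^4 log n).

Case 2: W(n) = Θ(n^4 log n)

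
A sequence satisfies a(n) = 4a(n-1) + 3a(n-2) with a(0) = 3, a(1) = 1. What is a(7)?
Computing the sequence terms:
3, 1, 13, 55, 259, 1201, 5581, 25927

25927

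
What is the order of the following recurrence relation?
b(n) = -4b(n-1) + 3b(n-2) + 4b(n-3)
The order is the largest lag k for which b(n-k) appears. Here the deepest term is b(n-3), so the order is 3.

Order 3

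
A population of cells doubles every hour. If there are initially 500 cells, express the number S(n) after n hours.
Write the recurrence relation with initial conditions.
Each hour multiplies the count by 2, so the count after n hours depends only on the count after n-1 hours: S(n) = 2 × S(n-1). The starting count gives S(0) = 500.
Unrolling n times gives the closed form S(n) = 500 × 2ⁿ.

S(n) = 2 × S(n-1), S(0) = 500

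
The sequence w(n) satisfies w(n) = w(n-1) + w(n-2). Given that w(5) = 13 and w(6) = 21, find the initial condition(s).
Work backwards using w(k) = w(k+2) - w(k+1):
w(4) = w(6) - w(5) = 21 - 13 = 8
w(3) = w(5) - w(4) = 13 - 8 = 5
w(2) = w(4) - w(3) = 8 - 5 = 3
w(1) = w(3) - w(2) = 5 - 3 = 2
w(0) = w(2) - w(1) = 3 - 2 = 1

w(0) = 1, w(1) = 2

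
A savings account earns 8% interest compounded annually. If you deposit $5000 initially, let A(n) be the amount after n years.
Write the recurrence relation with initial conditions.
Each year the balance grows by 8%, i.e. is multiplied by 1 + 8/100 = 1.08, so A(n) = 1.08 × A(n-1). The initial deposit gives A(0) = 5000.
Unrolling gives the closed form A(n) = 5000 × (1.08)ⁿ.

A(n) = 1.08 × A(n-1), A(0) = 5000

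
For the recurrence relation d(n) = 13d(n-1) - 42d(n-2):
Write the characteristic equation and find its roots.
Substitute d(n) = rⁿ and divide through by rⁿ⁻²: r² - 13r + 42 = 0
Factor: (r - 7)(r - 6) = 0, so r = 7, 6.
General solution: d(n) = A·7ⁿ + B·6ⁿ

Characteristic: r² - 13r + 42 = 0, Roots: r = 7, 6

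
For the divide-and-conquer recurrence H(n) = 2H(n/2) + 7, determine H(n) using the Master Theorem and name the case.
Master Theorem template: H(n) = a·H(n/b) + f(n).
Here: a=2, b=2, f(n)=7
Compute log_b(a) = log_2(2) = 1.
f(n) = 7 = O(n^(1-ε)) with ε = 1. Case 1: H(n) = Θ(n^log_b(a)) = Θ(n).

Case 1: H(n) = Θ(n)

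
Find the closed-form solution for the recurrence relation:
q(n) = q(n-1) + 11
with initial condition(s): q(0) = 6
Recurrence: q(n) = q(n-1) + 11, initial: q(0) = 6.
Each step adds 11, so q(n) = q(0) + 11n = 11n + 6.

q(n) = 11n + 6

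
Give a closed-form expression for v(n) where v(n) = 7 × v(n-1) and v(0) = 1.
Recurrence: v(n) = 7 × v(n-1), initial: v(0) = 1.
Each term is 7 times the previous, so this is geometric with ratio 7. After n steps: v(n) = v(0)·7ⁿ = 7ⁿ.

v(n) = 7ⁿ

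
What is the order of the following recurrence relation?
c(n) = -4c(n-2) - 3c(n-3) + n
The order is the largest lag k for which c(n-k) appears. Here the deepest term is c(n-3) (the n term is non-homogeneous and does not affect the order), so the order is 3.

Order 3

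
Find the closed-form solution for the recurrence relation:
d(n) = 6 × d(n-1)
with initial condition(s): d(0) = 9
Recurrence: d(n) = 6 × d(n-1), initial: d(0) = 9.
Each term is 6 times the previous, so this is geometric with ratio 6. After n steps: d(n) = d(0)·6ⁿ = 9·6ⁿ.

d(n) = 9·6ⁿ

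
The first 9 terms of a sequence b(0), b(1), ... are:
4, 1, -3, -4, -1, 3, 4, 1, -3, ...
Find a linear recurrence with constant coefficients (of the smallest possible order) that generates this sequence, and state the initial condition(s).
Look for the lowest-order linear relation among consecutive terms.
Observation: b(n) - 1·b(n-1) - (-1)·b(n-2) = 0 holds for the shown terms, and no order-1 relation b(n) = α·b(n-1) + β fits.
Check at n=3: 1·-3 + (-1)·1 = -4. ✓

b(n) = b(n-1) - b(n-2), b(0) = 4, b(1) = 1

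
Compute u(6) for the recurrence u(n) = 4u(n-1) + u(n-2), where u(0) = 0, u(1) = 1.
Computing the sequence terms:
0, 1, 4, 17, 72, 305, 1292

1292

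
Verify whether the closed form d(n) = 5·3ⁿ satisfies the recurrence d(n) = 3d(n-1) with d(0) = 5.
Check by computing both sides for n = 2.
From the recurrence with d(0) = 5:
  d(0) = 5, d(1) = 15, d(2) = 45
  so the recurrence gives d(2) = 45.
From the proposed closed form d(n) = 5·3ⁿ:
  d(2) = 45.
Both sides give 45 at n = 2, and the initial condition(s) match, so the closed form is consistent.

Yes, the closed form is correct.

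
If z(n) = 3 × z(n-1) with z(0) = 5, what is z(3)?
Computing step by step:
z(0) = 5
z(1) = 3 × 5 = 15
z(2) = 3 × 15 = 45
z(3) = 3 × 45 = 135

135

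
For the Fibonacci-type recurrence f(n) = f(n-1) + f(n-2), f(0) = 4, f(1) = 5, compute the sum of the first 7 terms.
Computing the sequence terms: 4, 5, 9, 14, 23, 37, 60
Adding these values together:

152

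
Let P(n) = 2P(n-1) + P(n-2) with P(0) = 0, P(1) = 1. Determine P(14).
Computing the sequence terms:
0, 1, 2, 5, 12, 29, 70, 169, 408, 985, 2378, 5741, 13860, 33461, 80782

80782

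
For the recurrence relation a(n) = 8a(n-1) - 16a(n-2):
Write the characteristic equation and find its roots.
Substitute a(n) = rⁿ and divide through by rⁿ⁻²: r² - 8r + 16 = 0
Factor: (r - 4)² = 0, so r = 4 (double root).
General solution: a(n) = (A + Bn)·4ⁿ

Characteristic: r² - 8r + 16 = 0, Roots: r = 4 (double root)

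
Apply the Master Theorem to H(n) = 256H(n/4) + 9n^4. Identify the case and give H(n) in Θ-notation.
Master Theorem template: H(n) = a·H(n/b) + f(n).
Here: a=256, b=4, f(n)=9n^4
Compute log_b(a) = log_4(256) = 4.
f(n) = 9n^4 = Θ(n^4). Case 2: H(n) = Θ(n^4 log n).

Case 2: H(n) = Θ(n^4 log n)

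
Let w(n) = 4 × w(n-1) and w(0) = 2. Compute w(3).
Computing step by step:
w(0) = 2
w(1) = 4 × 2 = 8
w(2) = 4 × 8 = 32
w(3) = 4 × 32 = 128

128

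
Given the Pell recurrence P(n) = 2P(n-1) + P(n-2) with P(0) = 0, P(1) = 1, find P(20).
Computing the sequence terms:
0, 1, 2, 5, 12, 29, 70, 169, 408, 985, 2378, 5741, 13860, 33461, 80782, 195025, 470832, 1136689, 2744210, 6625109, 15994428

15994428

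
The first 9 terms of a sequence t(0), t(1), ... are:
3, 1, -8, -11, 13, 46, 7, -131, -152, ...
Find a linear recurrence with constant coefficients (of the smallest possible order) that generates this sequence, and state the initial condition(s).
Look for the lowest-order linear relation among consecutive terms.
Observation: t(n) - 1·t(n-1) - (-3)·t(n-2) = 0 holds for the shown terms, and no order-1 relation t(n) = α·t(n-1) + β fits.
Check at n=3: 1·-8 + (-3)·1 = -11. ✓

t(n) = t(n-1) - 3t(n-2), t(0) = 3, t(1) = 1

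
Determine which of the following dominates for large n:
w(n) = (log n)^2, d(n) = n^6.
Comparing growth rates:
Growth-rate hierarchy: log n ≺ any polynomial ≺ any exponential cⁿ (c>1) ≺ n! ≺ nⁿ.
polynomial degree 6 dominates polylogarithmic (log n)^2 asymptotically.

d(n) grows faster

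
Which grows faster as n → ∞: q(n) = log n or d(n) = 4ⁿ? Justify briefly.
Comparing growth rates:
Growth-rate hierarchy: log n ≺ any polynomial ≺ any exponential cⁿ (c>1) ≺ n! ≺ nⁿ.
exponential base 4 dominates logarithmic asymptotically.

d(n) grows faster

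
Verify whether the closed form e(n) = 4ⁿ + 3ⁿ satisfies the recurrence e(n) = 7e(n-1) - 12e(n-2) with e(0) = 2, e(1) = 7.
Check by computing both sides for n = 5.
From the recurrence with e(0) = 2, e(1) = 7:
  e(0) = 2, e(1) = 7, e(2) = 25, e(3) = 91, e(4) = 337, e(5) = 1267
  so the recurrence gives e(5) = 1267.
From the proposed closed form e(n) = 4ⁿ + 3ⁿ:
  e(5) = 1267.
Both sides give 1267 at n = 5, and the initial condition(s) match, so the closed form is consistent.

Yes, the closed form is correct.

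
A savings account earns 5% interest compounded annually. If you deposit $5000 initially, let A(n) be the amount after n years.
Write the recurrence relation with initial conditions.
Each year the balance grows by 5%, i.e. is multiplied by 1 + 5/100 = 1.05, so A(n) = 1.05 × A(n-1). The initial deposit gives A(0) = 5000.
Unrolling gives the closed form A(n) = 5000 × (1.05)ⁿ.

A(n) = 1.05 × A(n-1), A(0) = 5000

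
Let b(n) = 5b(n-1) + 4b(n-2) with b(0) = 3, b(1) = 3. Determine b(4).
Computing the sequence terms:
3, 3, 27, 147, 843

843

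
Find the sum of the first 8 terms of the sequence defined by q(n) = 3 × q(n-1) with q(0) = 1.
Computing the sequence terms: 1, 3, 9, 27, 81, 243, 729, 2187
Adding these values together:

3280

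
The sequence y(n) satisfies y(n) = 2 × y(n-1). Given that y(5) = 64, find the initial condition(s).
In general y(n) = 2ⁿ · y(0). At n = 5: y(0) = y(5) / 2^5 = 64 / 32 = 2.

y(0) = 2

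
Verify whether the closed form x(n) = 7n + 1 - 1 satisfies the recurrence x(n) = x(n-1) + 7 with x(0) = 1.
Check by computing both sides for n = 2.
From the recurrence with x(0) = 1:
  x(0) = 1, x(1) = 8, x(2) = 15
  so the recurrence gives x(2) = 15.
From the proposed closed form x(n) = 7n + 1 - 1:
  x(2) = 14.
The recurrence gives 15 but the closed form gives 14, so the closed form does not satisfy the recurrence.

No, the closed form is incorrect.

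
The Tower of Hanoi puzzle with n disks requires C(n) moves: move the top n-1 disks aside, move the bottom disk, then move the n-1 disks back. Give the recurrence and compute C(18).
Moving n disks = move the top n-1 disks aside (C(n-1) moves) + move the largest disk (1 move) + move the n-1 disks back on top (C(n-1) moves), so C(n) = 2C(n-1) + 1, with C(1) = 1 (a single disk takes one move).
First terms: 1, 3, 7, 15, 31, 63, … — each is one less than a power of 2. Indeed C(n) + 1 = 2(C(n-1) + 1) with C(1) + 1 = 2, so C(n) + 1 = 2ⁿ and C(n) = 2ⁿ - 1.
Hence C(18) = 2^18 - 1 = 262144 - 1 = 262143.

C(n) = 2C(n-1) + 1, C(1) = 1; C(18) = 262143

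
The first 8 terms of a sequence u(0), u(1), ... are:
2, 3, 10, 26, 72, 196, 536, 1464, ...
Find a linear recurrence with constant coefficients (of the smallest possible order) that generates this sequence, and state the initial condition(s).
Look for the lowest-order linear relation among consecutive terms.
Observation: u(n) - 2·u(n-1) - (2)·u(n-2) = 0 holds for the shown terms, and no order-1 relation u(n) = α·u(n-1) + β fits.
Check at n=3: 2·10 + (2)·3 = 26. ✓

u(n) = 2u(n-1) + 2u(n-2), u(0) = 2, u(1) = 3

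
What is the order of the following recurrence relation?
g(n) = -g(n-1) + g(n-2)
The order is the largest lag k for which g(n-k) appears. Here the deepest term is g(n-2), so the order is 2.

Order 2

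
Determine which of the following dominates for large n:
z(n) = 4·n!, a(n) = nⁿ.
Comparing growth rates:
Growth-rate hierarchy: log n ≺ any polynomial ≺ any exponential cⁿ (c>1) ≺ n! ≺ nⁿ.
super-exponential nⁿ dominates factorial asymptotically.

a(n) grows faster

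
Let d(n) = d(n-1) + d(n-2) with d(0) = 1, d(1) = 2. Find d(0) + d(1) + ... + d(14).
Computing the sequence terms: 1, 2, 3, 5, 8, 13, 21, 34, 55, 89, 144, 233, 377, 610, 987
Adding these values together:

2582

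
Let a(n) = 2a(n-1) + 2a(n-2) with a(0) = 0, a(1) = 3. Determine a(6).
Computing the sequence terms:
0, 3, 6, 18, 48, 132, 360

360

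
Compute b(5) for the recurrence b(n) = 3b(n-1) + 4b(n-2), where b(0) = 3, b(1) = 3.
Computing the sequence terms:
3, 3, 21, 75, 309, 1227

1227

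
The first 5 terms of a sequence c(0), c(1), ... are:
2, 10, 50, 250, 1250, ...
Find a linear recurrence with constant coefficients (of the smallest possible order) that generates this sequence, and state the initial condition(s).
Look for the lowest-order linear relation among consecutive terms.
Observation: each term is 5× the previous.
Check at n=2: 5·10 = 50. ✓

c(n) = 5 × c(n-1), c(0) = 2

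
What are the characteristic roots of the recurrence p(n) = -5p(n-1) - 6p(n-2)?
Substitute p(n) = rⁿ and divide through by rⁿ⁻²: r² + 5r + 6 = 0
Factor: (r + 2)(r + 3) = 0, so r = -2, -3.
General solution: p(n) = A·(-2)ⁿ + B·(-3)ⁿ

Characteristic: r² + 5r + 6 = 0, Roots: r = -2, -3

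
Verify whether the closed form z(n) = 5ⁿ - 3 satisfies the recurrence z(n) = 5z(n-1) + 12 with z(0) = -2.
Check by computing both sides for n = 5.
From the recurrence with z(0) = -2:
  z(0) = -2, z(1) = 2, z(2) = 22, z(3) = 122, z(4) = 622, z(5) = 3122
  so the recurrence gives z(5) = 3122.
From the proposed closed form z(n) = 5ⁿ - 3:
  z(5) = 3122.
Both sides give 3122 at n = 5, and the initial condition(s) match, so the closed form is consistent.

Yes, the closed form is correct.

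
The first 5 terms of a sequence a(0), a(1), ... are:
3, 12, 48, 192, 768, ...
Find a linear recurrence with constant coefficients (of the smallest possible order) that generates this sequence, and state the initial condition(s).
Look for the lowest-order linear relation among consecutive terms.
Observation: each term is 4× the previous.
Check at n=2: 4·12 = 48. ✓

a(n) = 4 × a(n-1), a(0) = 3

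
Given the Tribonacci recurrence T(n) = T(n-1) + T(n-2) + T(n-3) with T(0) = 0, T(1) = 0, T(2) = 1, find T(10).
Computing the sequence terms:
0, 0, 1, 1, 2, 4, 7, 13, 24, 44, 81

81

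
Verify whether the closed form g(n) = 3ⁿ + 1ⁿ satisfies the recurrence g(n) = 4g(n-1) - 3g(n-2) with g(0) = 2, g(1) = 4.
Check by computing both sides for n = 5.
From the recurrence with g(0) = 2, g(1) = 4:
  g(0) = 2, g(1) = 4, g(2) = 10, g(3) = 28, g(4) = 82, g(5) = 244
  so the recurrence gives g(5) = 244.
From the proposed closed form g(n) = 3ⁿ + 1ⁿ:
  g(5) = 244.
Both sides give 244 at n = 5, and the initial condition(s) match, so the closed form is consistent.

Yes, the closed form is correct.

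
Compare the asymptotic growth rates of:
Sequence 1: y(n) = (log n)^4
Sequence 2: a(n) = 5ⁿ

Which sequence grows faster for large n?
Comparing growth rates:
Growth-rate hierarchy: log n ≺ any polynomial ≺ any exponential cⁿ (c>1) ≺ n! ≺ nⁿ.
exponential base 5 dominates polylogarithmic (log n)^4 asymptotically.

a(n) grows faster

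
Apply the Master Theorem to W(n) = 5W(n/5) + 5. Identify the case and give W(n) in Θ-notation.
Master Theorem template: W(n) = a·W(n/b) + f(n).
Here: a=5, b=5, f(n)=5
Compute log_b(a) = log_5(5) = 1.
f(n) = 5 = O(n^(1-ε)) with ε = 1. Case 1: W(n) = Θ(n^log_b(a)) = Θ(n).

Case 1: W(n) = Θ(n)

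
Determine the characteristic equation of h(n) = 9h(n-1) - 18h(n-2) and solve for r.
Substitute h(n) = rⁿ and divide through by rⁿ⁻²: r² - 9r + 18 = 0
Factor: (r - 6)(r - 3) = 0, so r = 6, 3.
General solution: h(n) = A·6ⁿ + B·3ⁿ

Characteristic: r² - 9r + 18 = 0, Roots: r = 6, 3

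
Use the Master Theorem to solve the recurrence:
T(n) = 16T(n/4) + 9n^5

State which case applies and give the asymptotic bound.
Master Theorem template: T(n) = a·T(n/b) + f(n).
Here: a=16, b=4, f(n)=9n^5
Compute log_b(a) = log_4(16) = 2.
f(n) = 9n^5 = Ω(n^(2+ε)) with ε = 3, and the regularity condition holds (a·f(n/b) = (a/b^5)·f(n) with a/b^5 = 4^-3 < 1). Case 3: T(n) = Θ(f(n)) = Θ(n^5).

Case 3: T(n) = Θ(n^5)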